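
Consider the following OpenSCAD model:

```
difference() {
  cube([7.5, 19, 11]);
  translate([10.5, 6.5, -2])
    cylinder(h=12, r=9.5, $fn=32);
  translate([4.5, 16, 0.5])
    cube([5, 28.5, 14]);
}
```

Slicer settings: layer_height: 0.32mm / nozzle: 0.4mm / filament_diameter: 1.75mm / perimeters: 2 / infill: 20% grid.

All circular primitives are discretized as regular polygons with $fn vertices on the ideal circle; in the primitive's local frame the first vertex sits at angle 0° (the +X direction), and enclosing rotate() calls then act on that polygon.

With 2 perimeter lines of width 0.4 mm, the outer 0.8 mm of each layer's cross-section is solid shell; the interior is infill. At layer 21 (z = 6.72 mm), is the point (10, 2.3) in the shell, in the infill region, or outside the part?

outside

At z = 6.72 mm: the cube (footprint 7.5×19) is included at this height; the r=9.5 cylinder at (10.5, 6.5) contributes a regular 32-gon of circumradius 9.5; the 5×28.5 cube at (4.5, 16) contributes its full rectangle; Taking the first minus the rest: starting from the 7.5×19 cube, the r=9.5 cylinder at (10.5, 6.5) partially overlaps it — only the 79.30 mm² overlap (of its 281.71 mm²) is removed, clipping the outline; the 5×28.5 cube at (4.5, 16) partially overlaps it — only the 9.00 mm² overlap (of its 142.50 mm²) is removed, clipping the outline — 1 connected region. Overall, the cross-section is a single solid region. The nearest boundary edge runs (2.60, 1.22)→(3.60, 0.00); distance from the point to it = 6.80 mm. The point is not inside any of the regions above, so it lies outside the cross-section (6.80 mm from the nearest boundary).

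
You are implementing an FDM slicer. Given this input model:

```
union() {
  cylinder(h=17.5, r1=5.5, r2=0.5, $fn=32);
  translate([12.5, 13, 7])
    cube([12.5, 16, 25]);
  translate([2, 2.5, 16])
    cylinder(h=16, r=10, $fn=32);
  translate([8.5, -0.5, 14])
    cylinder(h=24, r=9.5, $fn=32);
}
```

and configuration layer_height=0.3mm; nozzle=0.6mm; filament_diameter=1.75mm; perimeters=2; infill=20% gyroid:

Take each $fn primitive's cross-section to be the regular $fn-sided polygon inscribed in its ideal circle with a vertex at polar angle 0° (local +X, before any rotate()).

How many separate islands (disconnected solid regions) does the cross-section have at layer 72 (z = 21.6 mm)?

At z = 21.6 mm: the cone is absent (z outside [0, 17.5]); the cube at (12.5, 13) (footprint 12.5×16) is included at this height; the r=10 cylinder at (2, 2.5) contributes a regular 32-gon of circumradius 10; the r=9.5 cylinder at (8.5, -0.5) gives a regular 32-gon of circumradius 9.5 (constant along its height); Taking the union: the regions partially overlap (shared area 160.63 mm²), so overlapping operands fuse into one piece — 2 connected regions. Overall, the cross-section has 2 separate islands. Island count = 2.

2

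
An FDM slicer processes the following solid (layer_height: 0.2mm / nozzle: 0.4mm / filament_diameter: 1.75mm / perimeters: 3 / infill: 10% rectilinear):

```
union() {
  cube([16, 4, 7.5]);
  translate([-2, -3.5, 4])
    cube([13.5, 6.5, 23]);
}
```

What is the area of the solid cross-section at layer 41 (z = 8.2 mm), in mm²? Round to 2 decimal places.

At z = 8.2 mm: the cube is absent (z outside [0, 7.5]); the cube at (-2, -3.5) (footprint 13.5×6.5) is included at this height (area 87.75 mm²); Merging all regions: only the 13.5×6.5 cube at (-2, -3.5) is present, so the union is just that shape — area = 87.75 mm². Overall, the cross-section is a single solid region. Net area = 87.75 mm².

87.75 mm²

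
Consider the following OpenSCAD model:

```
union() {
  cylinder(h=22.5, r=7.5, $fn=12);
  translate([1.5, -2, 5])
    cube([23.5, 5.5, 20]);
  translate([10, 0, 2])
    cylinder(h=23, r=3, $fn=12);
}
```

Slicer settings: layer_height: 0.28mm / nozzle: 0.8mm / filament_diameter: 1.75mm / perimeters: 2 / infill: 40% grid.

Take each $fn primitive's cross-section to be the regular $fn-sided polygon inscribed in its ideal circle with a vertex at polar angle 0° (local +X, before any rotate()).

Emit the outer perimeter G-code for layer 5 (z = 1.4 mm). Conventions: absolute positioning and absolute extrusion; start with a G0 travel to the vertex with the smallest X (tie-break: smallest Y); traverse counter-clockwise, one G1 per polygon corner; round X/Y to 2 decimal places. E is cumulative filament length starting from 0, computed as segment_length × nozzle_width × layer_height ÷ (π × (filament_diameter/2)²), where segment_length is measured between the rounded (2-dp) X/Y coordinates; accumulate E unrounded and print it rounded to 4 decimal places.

G0 X-7.50 Y0.00 Z1.40
G1 X-6.50 Y-3.75 E0.3614
G1 X-3.75 Y-6.50 E0.7236
G1 X0.00 Y-7.50 E1.0851
G1 X3.75 Y-6.50 E1.4465
G1 X6.50 Y-3.75 E1.8087
G1 X7.50 Y0.00 E2.1701
G1 X6.50 Y3.75 E2.5315
G1 X3.75 Y6.50 E2.8937
G1 X0.00 Y7.50 E3.2552
G1 X-3.75 Y6.50 E3.6166
G1 X-6.50 Y3.75 E3.9788
G1 X-7.50 Y0.00 E4.3402

At z = 1.4 mm: the r=7.5 cylinder gives a regular 12-gon of circumradius 7.5 (constant along its height); the cube at (1.5, -2) does not reach this height (z outside [5, 25]); the cylinder at (10, 0) is not intersected at this z (z outside [2, 25]); Taking the union: only the r=7.5 cylinder is present, so the union is just that shape — 1 connected region. The outline is a single polygon with 12 vertices. Extrusion per mm of travel: 0.8 × 0.28 / (π × 0.875²) = 0.093128. Accumulating E over each segment gives final E = 4.3402.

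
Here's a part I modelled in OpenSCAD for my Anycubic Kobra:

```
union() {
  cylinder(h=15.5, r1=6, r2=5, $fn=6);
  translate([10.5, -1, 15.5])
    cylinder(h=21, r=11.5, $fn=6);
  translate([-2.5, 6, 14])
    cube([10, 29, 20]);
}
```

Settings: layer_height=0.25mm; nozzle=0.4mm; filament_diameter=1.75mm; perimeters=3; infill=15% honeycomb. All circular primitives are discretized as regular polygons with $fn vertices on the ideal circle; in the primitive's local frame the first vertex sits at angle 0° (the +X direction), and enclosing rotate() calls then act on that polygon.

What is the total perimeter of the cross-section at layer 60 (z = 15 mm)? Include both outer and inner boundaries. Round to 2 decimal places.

At z = 15 mm: the cone contributes a regular 6-gon of circumradius 5.032 (interpolated between r1=6 and r2=5 at t=0.968) (perimeter = 2·6·5.032·sin(180°/6) = 30.19 mm); the cylinder at (10.5, -1) is not intersected at this z (z outside [15.5, 36.5]); the cube at (-2.5, 6) is present — its section is the full 10×29 rectangle (perimeter 78.00 mm); Combining (union): the 2 present regions are separate (no shared area or edge), so areas and boundary lengths simply add and each stays a separate island — boundary = 108.19 mm. Overall, the cross-section has 2 separate islands. Total boundary length (outer) = 108.19 mm.

108.19 mm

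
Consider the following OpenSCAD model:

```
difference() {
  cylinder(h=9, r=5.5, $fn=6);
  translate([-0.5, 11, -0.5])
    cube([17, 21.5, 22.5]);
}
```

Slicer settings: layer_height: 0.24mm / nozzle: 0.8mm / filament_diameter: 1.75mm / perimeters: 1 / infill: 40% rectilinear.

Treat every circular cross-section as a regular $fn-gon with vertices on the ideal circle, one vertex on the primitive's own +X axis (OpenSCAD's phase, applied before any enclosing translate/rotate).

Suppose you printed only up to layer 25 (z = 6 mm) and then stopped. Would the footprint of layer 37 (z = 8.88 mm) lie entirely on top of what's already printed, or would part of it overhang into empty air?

Compare the two slices. At z = 6: the r=5.5 cylinder contributes a regular 6-gon of circumradius 5.5 (area = (6/2)·5.500²·sin(360°/6) = 78.59 mm²); the cube at (-0.5, 11) is present — its section is the full 17×21.5 rectangle (area 365.50 mm²); After the difference (first − rest): starting from the r=5.5 cylinder (78.59 mm²), the 17×21.5 cube at (-0.5, 11) misses the remaining region (no effect) — area = 78.59 mm². At z = 8.88: the r=5.5 cylinder contributes a regular 6-gon of circumradius 5.5 (area = (6/2)·5.500²·sin(360°/6) = 78.59 mm²); the cube at (-0.5, 11) (footprint 17×21.5) is included at this height (area 365.50 mm²); After the difference (first − rest): starting from the r=5.5 cylinder (78.59 mm²), the 17×21.5 cube at (-0.5, 11) misses the remaining region (no effect) — area = 78.59 mm². Checking containment: the cross-section at z = 8.88 is a subset of the cross-section at z = 6.

entirely on top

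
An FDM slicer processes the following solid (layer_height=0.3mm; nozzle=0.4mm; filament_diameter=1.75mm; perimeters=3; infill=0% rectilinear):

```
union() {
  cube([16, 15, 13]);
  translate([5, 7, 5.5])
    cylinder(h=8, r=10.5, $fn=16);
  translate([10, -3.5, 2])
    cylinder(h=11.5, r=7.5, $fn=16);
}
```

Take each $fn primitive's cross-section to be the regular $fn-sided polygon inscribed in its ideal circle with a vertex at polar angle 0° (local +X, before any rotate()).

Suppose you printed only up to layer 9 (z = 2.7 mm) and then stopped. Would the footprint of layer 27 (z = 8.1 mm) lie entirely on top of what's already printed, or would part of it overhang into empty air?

Compare the two slices. At z = 2.7: the cube (footprint 16×15) is included at this height (area 240.00 mm²); the cylinder at (5, 7) is absent (z outside [5.5, 13.5]); the r=7.5 cylinder at (10, -3.5) contributes a regular 16-gon of circumradius 7.5 (area = (16/2)·7.500²·sin(360°/16) = 172.21 mm²); Merging all regions: the regions partially overlap — summed areas 412.21 mm² minus the doubly-counted overlap 36.03 mm² gives 376.17 mm² — area = 376.17 mm². At z = 8.1: the cube is present — its section is the full 16×15 rectangle (area 240.00 mm²); the r=10.5 cylinder at (5, 7) contributes a regular 16-gon of circumradius 10.5 (area = (16/2)·10.500²·sin(360°/16) = 337.53 mm²); the r=7.5 cylinder at (10, -3.5) contributes a regular 16-gon of circumradius 7.5 (area = (16/2)·7.500²·sin(360°/16) = 172.21 mm²); Merging all regions: the regions partially overlap — summed areas 749.73 mm² minus the doubly-counted overlap 276.03 mm² gives 473.70 mm² — area = 473.70 mm². Checking containment: at z = 8.1 the cross-section extends beyond the z = 2.7 cross-section by about 97.53 mm².

part overhangs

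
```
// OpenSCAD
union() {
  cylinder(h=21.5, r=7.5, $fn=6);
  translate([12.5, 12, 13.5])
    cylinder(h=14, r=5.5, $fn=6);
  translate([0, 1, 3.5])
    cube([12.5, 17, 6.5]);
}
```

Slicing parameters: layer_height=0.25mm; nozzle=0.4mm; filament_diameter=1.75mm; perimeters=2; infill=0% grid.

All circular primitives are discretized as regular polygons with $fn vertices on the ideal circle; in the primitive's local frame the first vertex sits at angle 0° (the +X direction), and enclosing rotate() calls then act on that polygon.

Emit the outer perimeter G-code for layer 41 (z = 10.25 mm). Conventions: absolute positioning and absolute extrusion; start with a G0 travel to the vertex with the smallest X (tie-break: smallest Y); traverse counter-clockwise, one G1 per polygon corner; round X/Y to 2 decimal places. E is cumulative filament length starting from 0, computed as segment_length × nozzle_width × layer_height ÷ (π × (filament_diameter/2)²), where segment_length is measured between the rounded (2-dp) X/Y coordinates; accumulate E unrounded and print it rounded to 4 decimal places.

G0 X-7.50 Y0.00 Z10.25
G1 X-3.75 Y-6.50 E0.3120
G1 X3.75 Y-6.50 E0.6238
G1 X7.50 Y0.00 E0.9358
G1 X3.75 Y6.50 E1.2478
G1 X-3.75 Y6.50 E1.5596
G1 X-7.50 Y0.00 E1.8716

At z = 10.25 mm: the r=7.5 cylinder contributes a regular 6-gon of circumradius 7.5; the cylinder at (12.5, 12) does not reach this height (z outside [13.5, 27.5]); the cube at (0, 1) is absent (z outside [3.5, 10]); Merging all regions: only the r=7.5 cylinder is present, so the union is just that shape — 1 connected region. The outline is a single polygon with 6 vertices. Extrusion per mm of travel: 0.4 × 0.25 / (π × 0.875²) = 0.041575. Accumulating E over each segment gives final E = 1.8716.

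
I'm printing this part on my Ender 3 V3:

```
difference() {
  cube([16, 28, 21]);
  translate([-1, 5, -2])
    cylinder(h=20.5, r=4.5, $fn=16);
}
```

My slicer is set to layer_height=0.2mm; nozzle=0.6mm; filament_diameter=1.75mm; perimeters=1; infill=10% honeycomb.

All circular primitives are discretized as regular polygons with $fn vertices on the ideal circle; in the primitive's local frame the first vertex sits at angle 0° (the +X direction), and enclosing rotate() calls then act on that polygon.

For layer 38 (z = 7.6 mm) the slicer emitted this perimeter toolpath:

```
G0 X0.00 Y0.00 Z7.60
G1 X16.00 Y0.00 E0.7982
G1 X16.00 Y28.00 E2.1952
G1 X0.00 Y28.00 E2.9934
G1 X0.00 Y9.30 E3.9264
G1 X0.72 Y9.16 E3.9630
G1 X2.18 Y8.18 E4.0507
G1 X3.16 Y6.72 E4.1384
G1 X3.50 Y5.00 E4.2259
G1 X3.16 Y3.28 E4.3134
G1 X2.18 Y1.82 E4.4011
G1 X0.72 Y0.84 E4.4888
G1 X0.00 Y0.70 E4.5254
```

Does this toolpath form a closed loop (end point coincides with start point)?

Start point (G0): (0.00, 0.00). End point (last G1): the path does not return to the start — open.

no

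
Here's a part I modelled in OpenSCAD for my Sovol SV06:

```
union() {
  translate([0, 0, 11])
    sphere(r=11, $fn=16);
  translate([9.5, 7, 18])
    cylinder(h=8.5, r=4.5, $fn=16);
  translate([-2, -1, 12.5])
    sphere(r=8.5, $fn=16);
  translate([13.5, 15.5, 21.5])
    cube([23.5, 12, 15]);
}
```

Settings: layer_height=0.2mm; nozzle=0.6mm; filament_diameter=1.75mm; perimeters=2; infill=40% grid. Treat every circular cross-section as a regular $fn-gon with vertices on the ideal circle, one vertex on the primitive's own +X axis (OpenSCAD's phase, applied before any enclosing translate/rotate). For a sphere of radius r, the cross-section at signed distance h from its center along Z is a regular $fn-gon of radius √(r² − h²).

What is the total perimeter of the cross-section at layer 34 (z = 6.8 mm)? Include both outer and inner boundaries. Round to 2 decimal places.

63.47 mm

At z = 6.8 mm: the r=11 sphere contributes a regular 16-gon of circumradius √(11²−4.2²) = 10.167 (perimeter = 2·16·10.167·sin(180°/16) = 63.47 mm); the cylinder at (9.5, 7) is absent (z outside [18, 26.5]); the sphere at (-2, -1): section is a regular 16-gon, circumradius = √(r²−h²) = √(8.5²−5.7²) = 6.306 (perimeter = 2·16·6.306·sin(180°/16) = 39.36 mm); the cube at (13.5, 15.5) is absent (z outside [21.5, 36.5]); Combining (union): the r=8.5 sphere at (-2, -1) lies entirely inside the r=11 sphere, so the union is just the r=11 sphere — boundary = 63.47 mm. Overall, the cross-section is a single solid region. Total boundary length (outer) = 63.47 mm.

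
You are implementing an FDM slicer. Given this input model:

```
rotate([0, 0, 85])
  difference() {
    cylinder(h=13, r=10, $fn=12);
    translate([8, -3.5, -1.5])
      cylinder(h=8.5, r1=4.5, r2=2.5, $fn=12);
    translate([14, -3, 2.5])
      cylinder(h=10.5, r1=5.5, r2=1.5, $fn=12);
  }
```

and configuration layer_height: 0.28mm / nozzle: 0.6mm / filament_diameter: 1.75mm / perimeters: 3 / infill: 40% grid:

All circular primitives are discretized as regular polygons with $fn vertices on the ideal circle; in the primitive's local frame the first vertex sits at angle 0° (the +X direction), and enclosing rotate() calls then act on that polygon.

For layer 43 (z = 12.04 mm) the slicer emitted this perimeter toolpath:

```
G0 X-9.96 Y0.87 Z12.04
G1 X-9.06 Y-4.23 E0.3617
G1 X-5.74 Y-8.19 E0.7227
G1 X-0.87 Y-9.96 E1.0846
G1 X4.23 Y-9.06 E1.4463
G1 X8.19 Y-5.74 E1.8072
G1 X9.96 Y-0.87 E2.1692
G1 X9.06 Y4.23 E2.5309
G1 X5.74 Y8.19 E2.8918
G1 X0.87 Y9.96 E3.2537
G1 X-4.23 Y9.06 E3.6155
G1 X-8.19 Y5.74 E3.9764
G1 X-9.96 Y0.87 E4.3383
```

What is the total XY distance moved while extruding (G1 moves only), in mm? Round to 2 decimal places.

Sum the Euclidean lengths of each G1 segment: total = 62.11 mm.

62.11 mm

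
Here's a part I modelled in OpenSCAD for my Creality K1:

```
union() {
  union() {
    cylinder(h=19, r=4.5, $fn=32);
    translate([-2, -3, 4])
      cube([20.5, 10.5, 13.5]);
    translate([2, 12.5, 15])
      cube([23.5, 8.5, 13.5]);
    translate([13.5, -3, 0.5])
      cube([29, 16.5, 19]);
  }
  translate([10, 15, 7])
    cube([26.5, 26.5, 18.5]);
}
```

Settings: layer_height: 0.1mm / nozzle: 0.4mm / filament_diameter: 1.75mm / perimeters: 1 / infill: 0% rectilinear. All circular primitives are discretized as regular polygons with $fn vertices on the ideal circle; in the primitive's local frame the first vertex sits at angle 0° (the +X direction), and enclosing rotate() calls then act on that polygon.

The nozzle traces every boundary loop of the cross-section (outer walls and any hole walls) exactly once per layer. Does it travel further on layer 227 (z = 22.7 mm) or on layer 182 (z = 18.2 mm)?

layer 182 (z = 18.2 mm)

Layer 227 (z = 22.7): the cylinder is not intersected at this z (z outside [0, 19]); the cube at (-2, -3) is not intersected at this z (z outside [4, 17.5]); the 23.5×8.5 cube at (2, 12.5) contributes its full rectangle (perimeter 64.00 mm); the cube at (13.5, -3) is absent (z outside [0.5, 19.5]); Taking the union: only the 23.5×8.5 cube at (2, 12.5) is present, so the union is just that shape — boundary = 64.00 mm; the 26.5×26.5 cube at (10, 15) contributes its full rectangle (perimeter 106.00 mm); Combining (union): the regions partially overlap (shared area 93.00 mm²), so the edge portions inside another operand are dropped and the merged outline is re-measured after clipping — boundary = 127.00 mm. So its perimeter = 127.00 mm. Layer 182 (z = 18.2): the cylinder: section is a regular 32-gon, circumradius r=4.5 (perimeter = 2·32·4.500·sin(180°/32) = 28.23 mm); the cube at (-2, -3) is not intersected at this z (z outside [4, 17.5]); the 23.5×8.5 cube at (2, 12.5) contributes its full rectangle (perimeter 64.00 mm); the cube at (13.5, -3) (footprint 29×16.5) is included at this height (perimeter 91.00 mm); Combining (union): the regions partially overlap (shared area 12.00 mm²), so the edge portions inside another operand are dropped and the merged outline is re-measured after clipping — boundary = 157.23 mm; the cube at (10, 15) is present — its section is the full 26.5×26.5 rectangle (perimeter 106.00 mm); Taking the union: the regions partially overlap (shared area 93.00 mm²), so the edge portions inside another operand are dropped and the merged outline is re-measured after clipping — boundary = 220.23 mm. So its perimeter = 220.23 mm. Layer 182 is larger (220.23 vs 127.00 mm).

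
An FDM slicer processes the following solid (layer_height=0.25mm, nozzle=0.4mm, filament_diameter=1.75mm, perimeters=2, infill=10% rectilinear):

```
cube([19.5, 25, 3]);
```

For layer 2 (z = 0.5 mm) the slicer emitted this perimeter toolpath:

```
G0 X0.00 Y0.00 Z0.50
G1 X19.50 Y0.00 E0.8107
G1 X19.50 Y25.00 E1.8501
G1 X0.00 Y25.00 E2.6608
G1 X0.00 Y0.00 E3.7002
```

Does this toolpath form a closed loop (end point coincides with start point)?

yes

Start point (G0): (0.00, 0.00). End point (last G1): the path returns to the start — closed.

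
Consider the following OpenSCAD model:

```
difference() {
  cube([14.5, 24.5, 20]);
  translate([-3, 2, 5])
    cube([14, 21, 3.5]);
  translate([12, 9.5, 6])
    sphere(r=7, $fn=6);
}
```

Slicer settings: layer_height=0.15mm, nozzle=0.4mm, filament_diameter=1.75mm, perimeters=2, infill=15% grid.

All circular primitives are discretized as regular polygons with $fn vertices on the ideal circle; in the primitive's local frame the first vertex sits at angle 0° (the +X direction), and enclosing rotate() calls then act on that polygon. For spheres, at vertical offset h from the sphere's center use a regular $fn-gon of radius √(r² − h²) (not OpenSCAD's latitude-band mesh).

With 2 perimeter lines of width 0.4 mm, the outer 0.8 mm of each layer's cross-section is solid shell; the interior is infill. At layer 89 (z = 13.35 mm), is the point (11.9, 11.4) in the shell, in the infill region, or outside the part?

At z = 13.35 mm: the cube is present — its section is the full 14.5×24.5 rectangle; the cube at (-3, 2) is not intersected at this z (z outside [5, 8.5]); the sphere at (12, 9.5) does not reach this height (|z−center|=7.350 > r=7); Taking the first minus the rest: none of the subtracted shapes is present at this height, so the 14.5×24.5 cube is unchanged — 1 connected region. Overall, the cross-section is a single solid region. The nearest boundary edge runs (14.50, 0.00)→(14.50, 24.50); distance from the point to it = 2.60 mm. The point is inside the cross-section and 2.60 mm from the nearest boundary — more than the 0.8 mm shell width (2 × 0.4), so it's in the infill interior.

infill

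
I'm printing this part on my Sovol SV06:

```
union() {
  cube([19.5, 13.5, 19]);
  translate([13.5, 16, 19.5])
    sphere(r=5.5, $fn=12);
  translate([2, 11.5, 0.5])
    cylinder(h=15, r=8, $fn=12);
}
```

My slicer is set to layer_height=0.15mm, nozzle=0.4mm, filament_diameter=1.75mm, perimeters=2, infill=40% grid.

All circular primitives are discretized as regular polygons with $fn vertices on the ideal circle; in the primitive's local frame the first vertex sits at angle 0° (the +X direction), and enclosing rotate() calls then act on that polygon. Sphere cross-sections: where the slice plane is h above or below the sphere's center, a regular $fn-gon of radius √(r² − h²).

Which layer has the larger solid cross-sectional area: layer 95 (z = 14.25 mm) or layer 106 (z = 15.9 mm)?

Layer 95 (z = 14.25): the cube (footprint 19.5×13.5) is included at this height (area 263.25 mm²); the r=5.5 sphere at (13.5, 16) contributes a regular 12-gon of circumradius √(5.5²−5.25²) = 1.639 (area = (12/2)·1.639²·sin(360°/12) = 8.06 mm²); the cylinder at (2, 11.5): section is a regular 12-gon, circumradius r=8 (area = (12/2)·8.000²·sin(360°/12) = 192.00 mm²); Merging all regions: the regions partially overlap — summed areas 463.31 mm² minus the doubly-counted overlap 82.93 mm² gives 380.38 mm² — area = 380.38 mm². So its area = 380.38 mm². Layer 106 (z = 15.9): the cube is present — its section is the full 19.5×13.5 rectangle (area 263.25 mm²); the sphere at (13.5, 16): section is a regular 12-gon, circumradius = √(r²−h²) = √(5.5²−3.6²) = 4.158 (area = (12/2)·4.158²·sin(360°/12) = 51.87 mm²); the cylinder at (2, 11.5) is absent (z outside [0.5, 15.5]); Merging all regions: the regions partially overlap — summed areas 315.12 mm² minus the doubly-counted overlap 6.95 mm² gives 308.17 mm² — area = 308.17 mm². So its area = 308.17 mm². Layer 95 is larger (380.38 vs 308.17 mm²).

layer 95 (z = 14.25 mm)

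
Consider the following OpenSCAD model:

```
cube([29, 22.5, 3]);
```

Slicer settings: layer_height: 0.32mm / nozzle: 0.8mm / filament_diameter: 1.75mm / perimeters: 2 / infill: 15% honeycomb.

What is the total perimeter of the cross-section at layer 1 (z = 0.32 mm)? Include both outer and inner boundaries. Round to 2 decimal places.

103.00 mm

At z = 0.32 mm: the cube (footprint 29×22.5) is included at this height (perimeter 103.00 mm). Overall, the cross-section is a single solid region. Total boundary length (outer) = 103.00 mm.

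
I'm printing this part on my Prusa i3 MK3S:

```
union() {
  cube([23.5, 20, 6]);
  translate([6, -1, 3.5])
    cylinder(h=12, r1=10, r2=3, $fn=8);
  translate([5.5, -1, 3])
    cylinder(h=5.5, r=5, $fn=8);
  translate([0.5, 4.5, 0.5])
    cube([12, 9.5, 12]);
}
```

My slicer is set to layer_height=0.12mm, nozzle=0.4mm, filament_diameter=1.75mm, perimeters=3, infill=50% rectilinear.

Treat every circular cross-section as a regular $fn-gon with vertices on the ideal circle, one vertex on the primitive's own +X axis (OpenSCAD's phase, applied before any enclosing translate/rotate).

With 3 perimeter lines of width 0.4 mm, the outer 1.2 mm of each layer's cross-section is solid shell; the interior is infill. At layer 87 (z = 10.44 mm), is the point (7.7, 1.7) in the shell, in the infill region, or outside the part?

infill

At z = 10.44 mm: the cube does not reach this height (z outside [0, 6]); the cone at (6, -1): at t=0.578 of its height the radius interpolates to r₁+(r₂−r₁)t = 5.952, giving a regular 8-gon of that circumradius; the cylinder at (5.5, -1) is absent (z outside [3, 8.5]); the cube at (0.5, 4.5) is present — its section is the full 12×9.5 rectangle; Taking the union: the regions partially overlap (shared area 0.49 mm²), so overlapping operands fuse into one piece — 1 connected region. Overall, the cross-section is a single solid region. The nearest boundary edge runs (7.09, 4.50)→(10.21, 3.21); distance from the point to it = 2.35 mm. The point is inside the cross-section and 2.35 mm from the nearest boundary — more than the 1.2 mm shell width (3 × 0.4), so it's in the infill interior.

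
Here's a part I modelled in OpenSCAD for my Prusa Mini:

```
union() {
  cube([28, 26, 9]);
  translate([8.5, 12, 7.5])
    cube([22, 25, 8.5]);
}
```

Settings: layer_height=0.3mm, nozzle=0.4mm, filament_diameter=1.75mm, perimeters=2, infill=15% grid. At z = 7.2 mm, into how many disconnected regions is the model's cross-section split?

At z = 7.2 mm: the cube is present — its section is the full 28×26 rectangle; the cube at (8.5, 12) is not intersected at this z (z outside [7.5, 16]); Combining (union): only the 28×26 cube is present, so the union is just that shape — 1 connected region. The result has 1 disconnected region.

1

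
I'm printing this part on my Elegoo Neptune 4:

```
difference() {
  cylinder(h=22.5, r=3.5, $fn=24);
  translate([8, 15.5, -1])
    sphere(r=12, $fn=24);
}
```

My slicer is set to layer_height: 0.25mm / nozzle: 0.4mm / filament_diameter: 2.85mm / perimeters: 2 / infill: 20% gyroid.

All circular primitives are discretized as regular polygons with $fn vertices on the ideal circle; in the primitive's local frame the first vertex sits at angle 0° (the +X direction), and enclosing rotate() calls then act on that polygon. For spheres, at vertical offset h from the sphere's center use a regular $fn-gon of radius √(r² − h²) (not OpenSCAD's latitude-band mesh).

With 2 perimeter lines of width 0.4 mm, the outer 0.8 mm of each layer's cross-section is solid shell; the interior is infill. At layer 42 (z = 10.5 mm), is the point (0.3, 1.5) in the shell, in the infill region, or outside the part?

At z = 10.5 mm: the r=3.5 cylinder gives a regular 24-gon of circumradius 3.5 (constant along its height); the sphere at (8, 15.5): section is a regular 24-gon, circumradius = √(r²−h²) = √(12²−11.5²) = 3.428; After the difference (first − rest): starting from the r=3.5 cylinder, the r=12 sphere at (8, 15.5) misses the remaining region (no effect) — 1 connected region. Overall, the cross-section is a single solid region. The nearest boundary edge runs (0.00, 3.50)→(0.91, 3.38); distance from the point to it = 1.94 mm. The point is inside the cross-section and 1.94 mm from the nearest boundary — more than the 0.8 mm shell width (2 × 0.4), so it's in the infill interior.

infill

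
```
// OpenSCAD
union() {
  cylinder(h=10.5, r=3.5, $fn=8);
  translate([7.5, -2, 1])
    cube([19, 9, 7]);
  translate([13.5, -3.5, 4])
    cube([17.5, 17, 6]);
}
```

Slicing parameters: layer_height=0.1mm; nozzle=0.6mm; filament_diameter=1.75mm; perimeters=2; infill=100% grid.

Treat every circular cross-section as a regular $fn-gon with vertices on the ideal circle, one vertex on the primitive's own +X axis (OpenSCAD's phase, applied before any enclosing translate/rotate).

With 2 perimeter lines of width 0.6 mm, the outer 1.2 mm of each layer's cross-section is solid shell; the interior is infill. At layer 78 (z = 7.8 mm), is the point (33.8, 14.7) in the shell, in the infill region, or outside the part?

At z = 7.8 mm: the r=3.5 cylinder gives a regular 8-gon of circumradius 3.5 (constant along its height); the 19×9 cube at (7.5, -2) contributes its full rectangle; the cube at (13.5, -3.5) (footprint 17.5×17) is included at this height; Taking the union: the regions partially overlap (shared area 117.00 mm²), so overlapping operands fuse into one piece — 2 connected regions. Overall, the cross-section has 2 separate islands. The nearest boundary edge runs (13.50, 13.50)→(31.00, 13.50); distance from the point to it = 3.05 mm. The point is not inside any of the regions above, so it lies outside the cross-section (3.05 mm from the nearest boundary).

outside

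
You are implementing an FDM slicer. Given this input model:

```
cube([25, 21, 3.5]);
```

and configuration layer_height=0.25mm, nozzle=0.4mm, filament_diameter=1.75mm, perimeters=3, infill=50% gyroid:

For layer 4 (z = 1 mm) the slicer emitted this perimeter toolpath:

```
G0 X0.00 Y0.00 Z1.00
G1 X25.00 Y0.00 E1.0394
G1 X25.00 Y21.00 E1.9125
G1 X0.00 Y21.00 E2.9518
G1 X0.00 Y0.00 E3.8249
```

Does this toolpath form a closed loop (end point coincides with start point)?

yes

Start point (G0): (0.00, 0.00). End point (last G1): the path returns to the start — closed.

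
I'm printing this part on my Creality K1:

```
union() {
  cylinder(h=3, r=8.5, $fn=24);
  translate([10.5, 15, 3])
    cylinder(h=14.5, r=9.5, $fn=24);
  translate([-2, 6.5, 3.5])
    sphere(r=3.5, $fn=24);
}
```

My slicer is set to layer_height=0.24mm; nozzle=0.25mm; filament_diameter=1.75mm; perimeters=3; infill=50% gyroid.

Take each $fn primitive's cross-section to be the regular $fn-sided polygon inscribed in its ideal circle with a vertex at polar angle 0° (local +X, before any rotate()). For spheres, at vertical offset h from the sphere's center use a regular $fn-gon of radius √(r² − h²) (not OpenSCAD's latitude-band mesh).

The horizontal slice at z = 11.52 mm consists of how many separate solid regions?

1

At z = 11.52 mm: the cylinder is not intersected at this z (z outside [0, 3]); the cylinder at (10.5, 15): section is a regular 24-gon, circumradius r=9.5; the sphere at (-2, 6.5) does not reach this height (|z−center|=8.020 > r=3.5); Combining (union): only the r=9.5 cylinder at (10.5, 15) is present, so the union is just that shape — 1 connected region. The result has 1 disconnected region.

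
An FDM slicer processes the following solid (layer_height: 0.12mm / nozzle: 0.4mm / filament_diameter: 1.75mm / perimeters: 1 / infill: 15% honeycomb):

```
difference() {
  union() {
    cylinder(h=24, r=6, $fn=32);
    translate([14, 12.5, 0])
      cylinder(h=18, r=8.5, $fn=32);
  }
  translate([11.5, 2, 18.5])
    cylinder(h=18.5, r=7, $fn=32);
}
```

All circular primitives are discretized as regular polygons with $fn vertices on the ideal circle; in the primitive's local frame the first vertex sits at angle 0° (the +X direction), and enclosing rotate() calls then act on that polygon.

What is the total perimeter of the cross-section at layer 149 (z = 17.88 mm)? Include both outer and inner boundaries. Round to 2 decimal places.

At z = 17.88 mm: the cylinder: section is a regular 32-gon, circumradius r=6 (perimeter = 2·32·6.000·sin(180°/32) = 37.64 mm); the r=8.5 cylinder at (14, 12.5) contributes a regular 32-gon of circumradius 8.5 (perimeter = 2·32·8.500·sin(180°/32) = 53.32 mm); Taking the union: the 2 present regions are separate (no shared area or edge), so areas and boundary lengths simply add and each stays a separate island — boundary = 90.96 mm; the cylinder at (11.5, 2) does not reach this height (z outside [18.5, 37]); After the difference (first − rest): none of the subtracted shapes is present at this height, so that combined region is unchanged — boundary = 90.96 mm. Overall, the cross-section has 2 separate islands. Total boundary length (outer) = 90.96 mm.

90.96 mm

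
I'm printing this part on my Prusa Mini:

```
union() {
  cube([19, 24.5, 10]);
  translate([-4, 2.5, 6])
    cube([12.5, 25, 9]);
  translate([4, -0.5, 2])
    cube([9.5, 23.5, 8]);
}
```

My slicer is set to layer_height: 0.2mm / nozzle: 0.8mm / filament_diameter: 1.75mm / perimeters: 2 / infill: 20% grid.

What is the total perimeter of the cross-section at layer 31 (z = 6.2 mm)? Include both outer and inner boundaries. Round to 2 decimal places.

At z = 6.2 mm: the cube is present — its section is the full 19×24.5 rectangle (perimeter 87.00 mm); the cube at (-4, 2.5) is present — its section is the full 12.5×25 rectangle (perimeter 75.00 mm); the cube at (4, -0.5) is present — its section is the full 9.5×23.5 rectangle (perimeter 66.00 mm); Merging all regions: the regions partially overlap (shared area 405.50 mm²), so the edge portions inside another operand are dropped and the merged outline is re-measured after clipping — boundary = 102.00 mm. Overall, the cross-section is a single solid region. Total boundary length (outer) = 102.00 mm.

102.00 mm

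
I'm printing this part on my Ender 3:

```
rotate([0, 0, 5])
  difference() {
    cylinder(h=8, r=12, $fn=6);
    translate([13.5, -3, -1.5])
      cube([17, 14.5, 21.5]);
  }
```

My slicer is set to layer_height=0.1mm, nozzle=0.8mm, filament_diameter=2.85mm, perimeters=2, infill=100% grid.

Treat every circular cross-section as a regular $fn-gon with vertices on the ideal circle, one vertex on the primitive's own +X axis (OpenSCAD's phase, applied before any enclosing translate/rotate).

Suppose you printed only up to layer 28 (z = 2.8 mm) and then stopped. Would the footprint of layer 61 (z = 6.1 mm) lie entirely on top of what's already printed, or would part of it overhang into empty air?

entirely on top

Compare the two slices. At z = 2.8: the cylinder: section is a regular 6-gon, circumradius r=12 (area = (6/2)·12.000²·sin(360°/6) = 374.12 mm²); the cube at (13.5, -3) (footprint 17×14.5) is included at this height (area 246.50 mm²); Subtracting the remaining from the first: starting from the r=12 cylinder (374.12 mm²), the 17×14.5 cube at (13.5, -3) misses the remaining region (no effect) — area = 374.12 mm²; (rotated 5° about Z; rotation is an isometry so areas/perimeters/island counts are preserved). At z = 6.1: the cylinder: section is a regular 6-gon, circumradius r=12 (area = (6/2)·12.000²·sin(360°/6) = 374.12 mm²); the 17×14.5 cube at (13.5, -3) contributes its full rectangle (area 246.50 mm²); Subtracting the remaining from the first: starting from the r=12 cylinder (374.12 mm²), the 17×14.5 cube at (13.5, -3) misses the remaining region (no effect) — area = 374.12 mm²; (whole slice rotated 5° about Z — lengths, areas and connectivity unchanged). Checking containment: the cross-section at z = 6.1 is a subset of the cross-section at z = 2.8.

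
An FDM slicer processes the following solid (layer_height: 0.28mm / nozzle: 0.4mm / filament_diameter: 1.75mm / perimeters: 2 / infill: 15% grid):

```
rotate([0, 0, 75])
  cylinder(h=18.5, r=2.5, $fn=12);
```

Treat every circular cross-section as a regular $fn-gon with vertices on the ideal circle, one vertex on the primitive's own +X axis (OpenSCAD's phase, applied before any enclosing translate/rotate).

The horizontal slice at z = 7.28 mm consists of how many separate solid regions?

At z = 7.28 mm: the cylinder: section is a regular 12-gon, circumradius r=2.5; (rotated 75° about Z; rotation is an isometry so areas/perimeters/island counts are preserved). The result has 1 disconnected region.

1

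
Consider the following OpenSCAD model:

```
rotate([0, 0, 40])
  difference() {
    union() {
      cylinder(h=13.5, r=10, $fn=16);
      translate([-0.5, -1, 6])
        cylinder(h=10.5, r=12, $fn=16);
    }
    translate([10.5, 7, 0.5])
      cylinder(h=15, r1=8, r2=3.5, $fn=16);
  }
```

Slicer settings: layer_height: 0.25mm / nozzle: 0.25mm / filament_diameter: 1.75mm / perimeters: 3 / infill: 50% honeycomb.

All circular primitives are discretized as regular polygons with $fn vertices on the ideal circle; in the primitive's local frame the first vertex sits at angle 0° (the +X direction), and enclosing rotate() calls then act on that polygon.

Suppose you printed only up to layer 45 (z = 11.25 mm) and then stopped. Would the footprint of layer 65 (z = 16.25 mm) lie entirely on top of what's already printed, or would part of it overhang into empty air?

part overhangs

Compare the two slices. At z = 11.25: the r=10 cylinder gives a regular 16-gon of circumradius 10 (constant along its height) (area = (16/2)·10.000²·sin(360°/16) = 306.15 mm²); the r=12 cylinder at (-0.5, -1) gives a regular 16-gon of circumradius 12 (constant along its height) (area = (16/2)·12.000²·sin(360°/16) = 440.85 mm²); Taking the union: the r=10 cylinder lies entirely inside the r=12 cylinder at (-0.5, -1), so the union is just the r=12 cylinder at (-0.5, -1) — area = 440.85 mm²; the cone at (10.5, 7): at t=0.717 of its height the radius interpolates to r₁+(r₂−r₁)t = 4.775, giving a regular 16-gon of that circumradius (area = (16/2)·4.775²·sin(360°/16) = 69.80 mm²); Subtracting the remaining from the first: starting from that combined region (440.85 mm²), the cone at (10.5, 7) partially overlaps it — only the 16.69 mm² overlap (of its 69.80 mm²) is removed, clipping the outline — area = 424.16 mm²; (rotated 40° about Z; rotation is an isometry so areas/perimeters/island counts are preserved). At z = 16.25: the cylinder is absent (z outside [0, 13.5]); the cylinder at (-0.5, -1): section is a regular 16-gon, circumradius r=12 (area = (16/2)·12.000²·sin(360°/16) = 440.85 mm²); Combining (union): only the r=12 cylinder at (-0.5, -1) is present, so the union is just that shape — area = 440.85 mm²; the cone at (10.5, 7) is absent (z outside [0.5, 15.5]); After the difference (first − rest): none of the subtracted shapes is present at this height, so that combined region is unchanged — area = 440.85 mm²; (whole slice rotated 40° about Z — lengths, areas and connectivity unchanged). Checking containment: at z = 16.25 the cross-section extends beyond the z = 11.25 cross-section by about 16.69 mm².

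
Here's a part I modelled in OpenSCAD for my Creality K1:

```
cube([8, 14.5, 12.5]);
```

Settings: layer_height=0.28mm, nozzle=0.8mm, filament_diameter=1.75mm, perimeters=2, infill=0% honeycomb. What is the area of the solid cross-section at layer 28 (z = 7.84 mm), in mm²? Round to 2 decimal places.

At z = 7.84 mm: the cube (footprint 8×14.5) is included at this height (area 116.00 mm²). Overall, the cross-section is a single solid region. Net area = 116.00 mm².

116.00 mm²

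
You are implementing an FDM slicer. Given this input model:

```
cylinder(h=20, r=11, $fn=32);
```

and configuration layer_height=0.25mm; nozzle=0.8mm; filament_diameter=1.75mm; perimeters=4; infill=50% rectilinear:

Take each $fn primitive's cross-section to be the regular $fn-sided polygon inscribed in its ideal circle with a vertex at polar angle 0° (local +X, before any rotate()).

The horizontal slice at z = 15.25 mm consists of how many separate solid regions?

At z = 15.25 mm: the cylinder: section is a regular 32-gon, circumradius r=11. The result has 1 disconnected region.

1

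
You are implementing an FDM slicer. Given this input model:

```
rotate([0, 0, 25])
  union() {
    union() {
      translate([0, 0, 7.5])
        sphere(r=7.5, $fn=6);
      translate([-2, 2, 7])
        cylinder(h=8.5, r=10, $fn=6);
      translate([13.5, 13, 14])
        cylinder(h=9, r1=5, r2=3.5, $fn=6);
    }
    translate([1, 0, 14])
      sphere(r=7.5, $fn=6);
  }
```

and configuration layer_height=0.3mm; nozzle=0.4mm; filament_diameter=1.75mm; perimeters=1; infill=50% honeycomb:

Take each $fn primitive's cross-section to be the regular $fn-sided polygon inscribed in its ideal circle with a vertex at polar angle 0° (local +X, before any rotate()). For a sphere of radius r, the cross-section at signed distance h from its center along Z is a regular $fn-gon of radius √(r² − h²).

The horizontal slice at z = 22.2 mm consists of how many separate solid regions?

1

At z = 22.2 mm: the sphere is absent (|z−center|=14.700 > r=7.5); the cylinder at (-2, 2) is not intersected at this z (z outside [7, 15.5]); the cone at (13.5, 13): at t=0.911 of its height the radius interpolates to r₁+(r₂−r₁)t = 3.633, giving a regular 6-gon of that circumradius; Merging all regions: only the cone at (13.5, 13) is present, so the union is just that shape — 1 connected region; the sphere at (1, 0) is not intersected at this z (|z−center|=8.200 > r=7.5); Combining (union): only that combined region is present, so the union is just that shape — 1 connected region; (whole slice rotated 25° about Z — lengths, areas and connectivity unchanged). The result has 1 disconnected region.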